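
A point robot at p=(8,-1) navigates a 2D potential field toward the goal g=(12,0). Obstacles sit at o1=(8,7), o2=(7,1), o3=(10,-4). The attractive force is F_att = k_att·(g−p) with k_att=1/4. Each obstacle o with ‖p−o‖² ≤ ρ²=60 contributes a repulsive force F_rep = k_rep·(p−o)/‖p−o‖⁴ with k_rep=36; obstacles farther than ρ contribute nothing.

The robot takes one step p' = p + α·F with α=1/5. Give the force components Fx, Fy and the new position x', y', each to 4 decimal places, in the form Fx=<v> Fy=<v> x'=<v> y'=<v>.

F_att = 1/4·(g−p) = 1/4·(4,1) = (1.0000,0.2500)
o1: d²=64 > ρ²=60 → inactive
o2: d²=5 ≤ ρ²=60; F_rep = 36·(1,-2)/5² = (1.4400,-2.8800)
o3: d²=13 ≤ ρ²=60; F_rep = 36·(-2,3)/13² = (-0.4260,0.6391)
F = F_att + ΣF_rep = (2.0140,-1.9909)
p' = p + 1/5·F = (8.4028,-1.3982)

Fx=2.0140 Fy=-1.9909 x'=8.4028 y'=-1.3982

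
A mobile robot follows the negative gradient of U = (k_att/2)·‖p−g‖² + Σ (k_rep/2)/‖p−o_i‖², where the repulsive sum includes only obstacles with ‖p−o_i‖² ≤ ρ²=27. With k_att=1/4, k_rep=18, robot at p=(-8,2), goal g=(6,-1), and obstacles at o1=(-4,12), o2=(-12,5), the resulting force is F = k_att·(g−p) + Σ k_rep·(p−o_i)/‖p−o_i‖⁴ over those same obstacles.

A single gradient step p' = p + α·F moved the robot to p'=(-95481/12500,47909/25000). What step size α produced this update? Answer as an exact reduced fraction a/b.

F_att = 1/4·(g−p) = 1/4·(14,-3) = (3.5000,-0.7500)
o1: d²=116 > ρ²=27 → inactive
o2: d²=25 ≤ ρ²=27; F_rep = 18·(4,-3)/25² = (0.1152,-0.0864)
F = F_att + ΣF_rep = (3.6152,-0.8364)
Δp = p'−p = (0.3615,-0.0836); α = Δx/Fx = (4519/12500) / (4519/1250) = 1/10
check: Δy/Fy = (-2091/25000) / (-2091/2500) = 1/10 ✓

α = 1/10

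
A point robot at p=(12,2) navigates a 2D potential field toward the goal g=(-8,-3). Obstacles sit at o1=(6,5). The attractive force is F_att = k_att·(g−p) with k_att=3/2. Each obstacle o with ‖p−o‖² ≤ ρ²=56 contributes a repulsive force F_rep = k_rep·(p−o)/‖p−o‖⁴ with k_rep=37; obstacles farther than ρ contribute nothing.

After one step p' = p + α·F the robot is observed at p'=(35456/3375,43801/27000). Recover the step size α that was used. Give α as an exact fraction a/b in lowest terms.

F_att = 3/2·(g−p) = 3/2·(-20,-5) = (-30.0000,-7.5000)
o1: d²=45 ≤ ρ²=56; F_rep = 37·(6,-3)/45² = (0.1096,-0.0548)
F = F_att + ΣF_rep = (-29.8904,-7.5548)
Δp = p'−p = (-1.4945,-0.3777); α = Δx/Fx = (-5044/3375) / (-20176/675) = 1/20
check: Δy/Fy = (-10199/27000) / (-10199/1350) = 1/20 ✓

α = 1/20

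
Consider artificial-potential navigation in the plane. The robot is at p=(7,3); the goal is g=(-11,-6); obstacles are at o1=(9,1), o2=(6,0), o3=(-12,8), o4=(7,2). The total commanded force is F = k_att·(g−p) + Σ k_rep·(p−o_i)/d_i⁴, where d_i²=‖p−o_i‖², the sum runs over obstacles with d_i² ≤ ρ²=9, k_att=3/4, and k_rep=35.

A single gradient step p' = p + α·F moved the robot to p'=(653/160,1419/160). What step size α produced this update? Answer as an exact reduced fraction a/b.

F_att = 3/4·(g−p) = 3/4·(-18,-9) = (-13.5000,-6.7500)
o1: d²=8 ≤ ρ²=9; F_rep = 35·(-2,2)/8² = (-1.0938,1.0938)
o2: d²=10 > ρ²=9 → inactive
o3: d²=386 > ρ²=9 → inactive
o4: d²=1 ≤ ρ²=9; F_rep = 35·(0,1)/1² = (0.0000,35.0000)
F = F_att + ΣF_rep = (-14.5938,29.3438)
Δp = p'−p = (-2.9188,5.8688); α = Δx/Fx = (-467/160) / (-467/32) = 1/5
check: Δy/Fy = (939/160) / (939/32) = 1/5 ✓

α = 1/5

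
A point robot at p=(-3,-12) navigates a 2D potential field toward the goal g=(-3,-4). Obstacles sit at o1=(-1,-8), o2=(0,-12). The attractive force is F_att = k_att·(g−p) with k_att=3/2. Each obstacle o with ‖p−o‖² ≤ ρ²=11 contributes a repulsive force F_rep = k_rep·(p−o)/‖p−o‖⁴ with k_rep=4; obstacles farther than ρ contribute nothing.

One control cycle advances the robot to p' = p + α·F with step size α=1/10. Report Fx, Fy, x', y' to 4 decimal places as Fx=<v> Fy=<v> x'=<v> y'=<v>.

F_att = 3/2·(g−p) = 3/2·(0,8) = (0.0000,12.0000)
o1: d²=20 > ρ²=11 → inactive
o2: d²=9 ≤ ρ²=11; F_rep = 4·(-3,0)/9² = (-0.1481,0.0000)
F = F_att + ΣF_rep = (-0.1481,12.0000)
p' = p + 1/10·F = (-3.0148,-10.8000)

Fx=-0.1481 Fy=12.0000 x'=-3.0148 y'=-10.8000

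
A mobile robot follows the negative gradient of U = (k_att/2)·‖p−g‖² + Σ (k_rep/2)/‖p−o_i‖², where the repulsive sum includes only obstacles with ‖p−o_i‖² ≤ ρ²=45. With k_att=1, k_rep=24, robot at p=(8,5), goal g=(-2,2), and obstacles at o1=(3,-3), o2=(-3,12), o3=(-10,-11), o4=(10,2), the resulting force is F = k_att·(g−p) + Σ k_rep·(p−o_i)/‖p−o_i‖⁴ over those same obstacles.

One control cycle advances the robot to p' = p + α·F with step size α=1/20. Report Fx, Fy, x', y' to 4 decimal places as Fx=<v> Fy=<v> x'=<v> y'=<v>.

F_att = 1·(g−p) = 1·(-10,-3) = (-10.0000,-3.0000)
o1: d²=89 > ρ²=45 → inactive
o2: d²=170 > ρ²=45 → inactive
o3: d²=580 > ρ²=45 → inactive
o4: d²=13 ≤ ρ²=45; F_rep = 24·(-2,3)/13² = (-0.2840,0.4260)
F = F_att + ΣF_rep = (-10.2840,-2.5740)
p' = p + 1/20·F = (7.4858,4.8713)

Fx=-10.2840 Fy=-2.5740 x'=7.4858 y'=4.8713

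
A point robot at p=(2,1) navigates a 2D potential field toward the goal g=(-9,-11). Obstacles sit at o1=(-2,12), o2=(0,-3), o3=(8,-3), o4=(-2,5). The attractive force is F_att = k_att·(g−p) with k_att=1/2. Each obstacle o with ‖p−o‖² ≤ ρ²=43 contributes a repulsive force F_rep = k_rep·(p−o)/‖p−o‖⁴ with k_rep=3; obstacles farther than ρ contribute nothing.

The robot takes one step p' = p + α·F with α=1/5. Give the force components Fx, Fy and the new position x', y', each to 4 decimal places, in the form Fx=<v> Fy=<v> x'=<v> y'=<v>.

Fx=-5.4733 Fy=-5.9817 x'=0.9053 y'=-0.1963

F_att = 1/2·(g−p) = 1/2·(-11,-12) = (-5.5000,-6.0000)
o1: d²=137 > ρ²=43 → inactive
o2: d²=20 ≤ ρ²=43; F_rep = 3·(2,4)/20² = (0.0150,0.0300)
o3: d²=52 > ρ²=43 → inactive
o4: d²=32 ≤ ρ²=43; F_rep = 3·(4,-4)/32² = (0.0117,-0.0117)
F = F_att + ΣF_rep = (-5.4733,-5.9817)
p' = p + 1/5·F = (0.9053,-0.1963)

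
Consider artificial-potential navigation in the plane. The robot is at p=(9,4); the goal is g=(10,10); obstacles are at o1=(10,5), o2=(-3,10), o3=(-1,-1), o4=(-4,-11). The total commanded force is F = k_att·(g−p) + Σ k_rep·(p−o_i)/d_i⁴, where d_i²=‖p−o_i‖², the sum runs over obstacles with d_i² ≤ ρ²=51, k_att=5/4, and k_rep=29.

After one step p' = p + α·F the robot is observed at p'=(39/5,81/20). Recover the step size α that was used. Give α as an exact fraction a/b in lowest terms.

F_att = 5/4·(g−p) = 5/4·(1,6) = (1.2500,7.5000)
o1: d²=2 ≤ ρ²=51; F_rep = 29·(-1,-1)/2² = (-7.2500,-7.2500)
o2: d²=180 > ρ²=51 → inactive
o3: d²=125 > ρ²=51 → inactive
o4: d²=394 > ρ²=51 → inactive
F = F_att + ΣF_rep = (-6.0000,0.2500)
Δp = p'−p = (-1.2000,0.0500); α = Δx/Fx = (-6/5) / (-6) = 1/5
check: Δy/Fy = (1/20) / (1/4) = 1/5 ✓

α = 1/5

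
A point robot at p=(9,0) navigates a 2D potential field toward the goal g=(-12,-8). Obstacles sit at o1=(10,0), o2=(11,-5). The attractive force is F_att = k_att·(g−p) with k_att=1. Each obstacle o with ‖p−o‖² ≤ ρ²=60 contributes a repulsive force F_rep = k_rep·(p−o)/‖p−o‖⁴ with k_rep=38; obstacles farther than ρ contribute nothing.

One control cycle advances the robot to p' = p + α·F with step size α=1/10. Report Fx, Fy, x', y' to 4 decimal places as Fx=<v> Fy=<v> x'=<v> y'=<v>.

Fx=-59.0904 Fy=-7.7741 x'=3.0910 y'=-0.7774

F_att = 1·(g−p) = 1·(-21,-8) = (-21.0000,-8.0000)
o1: d²=1 ≤ ρ²=60; F_rep = 38·(-1,0)/1² = (-38.0000,0.0000)
o2: d²=29 ≤ ρ²=60; F_rep = 38·(-2,5)/29² = (-0.0904,0.2259)
F = F_att + ΣF_rep = (-59.0904,-7.7741)
p' = p + 1/10·F = (3.0910,-0.7774)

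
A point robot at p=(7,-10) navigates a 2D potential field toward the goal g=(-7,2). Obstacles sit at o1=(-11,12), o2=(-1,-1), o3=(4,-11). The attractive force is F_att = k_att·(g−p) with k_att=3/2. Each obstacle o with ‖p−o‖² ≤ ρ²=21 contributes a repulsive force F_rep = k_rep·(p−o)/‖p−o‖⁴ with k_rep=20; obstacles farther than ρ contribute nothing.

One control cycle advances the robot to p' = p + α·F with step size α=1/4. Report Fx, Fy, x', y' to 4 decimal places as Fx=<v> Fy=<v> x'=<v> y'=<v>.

Fx=-20.4000 Fy=18.2000 x'=1.9000 y'=-5.4500

F_att = 3/2·(g−p) = 3/2·(-14,12) = (-21.0000,18.0000)
o1: d²=808 > ρ²=21 → inactive
o2: d²=145 > ρ²=21 → inactive
o3: d²=10 ≤ ρ²=21; F_rep = 20·(3,1)/10² = (0.6000,0.2000)
F = F_att + ΣF_rep = (-20.4000,18.2000)
p' = p + 1/4·F = (1.9000,-5.4500)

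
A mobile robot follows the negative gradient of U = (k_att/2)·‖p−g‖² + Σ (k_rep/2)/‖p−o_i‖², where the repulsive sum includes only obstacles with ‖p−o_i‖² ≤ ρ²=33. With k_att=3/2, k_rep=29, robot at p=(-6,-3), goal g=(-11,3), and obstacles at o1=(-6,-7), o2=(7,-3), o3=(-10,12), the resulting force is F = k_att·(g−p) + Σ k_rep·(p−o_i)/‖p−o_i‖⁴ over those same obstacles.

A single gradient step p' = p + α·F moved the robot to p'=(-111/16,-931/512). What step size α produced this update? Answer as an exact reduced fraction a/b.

α = 1/8

F_att = 3/2·(g−p) = 3/2·(-5,6) = (-7.5000,9.0000)
o1: d²=16 ≤ ρ²=33; F_rep = 29·(0,4)/16² = (0.0000,0.4531)
o2: d²=169 > ρ²=33 → inactive
o3: d²=241 > ρ²=33 → inactive
F = F_att + ΣF_rep = (-7.5000,9.4531)
Δp = p'−p = (-0.9375,1.1816); α = Δx/Fx = (-15/16) / (-15/2) = 1/8
check: Δy/Fy = (605/512) / (605/64) = 1/8 ✓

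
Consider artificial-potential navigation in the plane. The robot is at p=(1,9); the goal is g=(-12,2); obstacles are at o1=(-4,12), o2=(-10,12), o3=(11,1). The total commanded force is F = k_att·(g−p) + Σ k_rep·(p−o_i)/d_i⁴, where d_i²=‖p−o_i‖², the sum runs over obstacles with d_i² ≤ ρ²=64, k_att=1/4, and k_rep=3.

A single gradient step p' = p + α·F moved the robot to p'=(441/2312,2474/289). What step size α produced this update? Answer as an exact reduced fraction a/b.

F_att = 1/4·(g−p) = 1/4·(-13,-7) = (-3.2500,-1.7500)
o1: d²=34 ≤ ρ²=64; F_rep = 3·(5,-3)/34² = (0.0130,-0.0078)
o2: d²=130 > ρ²=64 → inactive
o3: d²=164 > ρ²=64 → inactive
F = F_att + ΣF_rep = (-3.2370,-1.7578)
Δp = p'−p = (-0.8093,-0.4394); α = Δx/Fx = (-1871/2312) / (-1871/578) = 1/4
check: Δy/Fy = (-127/289) / (-508/289) = 1/4 ✓

α = 1/4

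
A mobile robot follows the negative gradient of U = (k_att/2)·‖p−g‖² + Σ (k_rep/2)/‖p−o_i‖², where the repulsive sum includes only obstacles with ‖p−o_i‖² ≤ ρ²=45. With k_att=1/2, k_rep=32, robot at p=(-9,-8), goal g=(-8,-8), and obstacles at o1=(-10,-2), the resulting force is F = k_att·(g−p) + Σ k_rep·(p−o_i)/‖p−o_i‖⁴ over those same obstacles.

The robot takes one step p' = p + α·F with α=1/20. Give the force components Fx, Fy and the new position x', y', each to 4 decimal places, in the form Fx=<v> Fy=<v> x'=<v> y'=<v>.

Fx=0.5234 Fy=-0.1402 x'=-8.9738 y'=-8.0070

F_att = 1/2·(g−p) = 1/2·(1,0) = (0.5000,0.0000)
o1: d²=37 ≤ ρ²=45; F_rep = 32·(1,-6)/37² = (0.0234,-0.1402)
F = F_att + ΣF_rep = (0.5234,-0.1402)
p' = p + 1/20·F = (-8.9738,-8.0070)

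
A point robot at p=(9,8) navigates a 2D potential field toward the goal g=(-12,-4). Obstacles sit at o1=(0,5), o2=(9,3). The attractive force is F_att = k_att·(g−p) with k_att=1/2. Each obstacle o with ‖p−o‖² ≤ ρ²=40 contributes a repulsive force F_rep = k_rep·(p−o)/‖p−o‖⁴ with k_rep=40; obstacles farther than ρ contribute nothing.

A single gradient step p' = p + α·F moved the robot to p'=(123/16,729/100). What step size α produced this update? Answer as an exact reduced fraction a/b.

α = 1/8

F_att = 1/2·(g−p) = 1/2·(-21,-12) = (-10.5000,-6.0000)
o1: d²=90 > ρ²=40 → inactive
o2: d²=25 ≤ ρ²=40; F_rep = 40·(0,5)/25² = (0.0000,0.3200)
F = F_att + ΣF_rep = (-10.5000,-5.6800)
Δp = p'−p = (-1.3125,-0.7100); α = Δx/Fx = (-21/16) / (-21/2) = 1/8
check: Δy/Fy = (-71/100) / (-142/25) = 1/8 ✓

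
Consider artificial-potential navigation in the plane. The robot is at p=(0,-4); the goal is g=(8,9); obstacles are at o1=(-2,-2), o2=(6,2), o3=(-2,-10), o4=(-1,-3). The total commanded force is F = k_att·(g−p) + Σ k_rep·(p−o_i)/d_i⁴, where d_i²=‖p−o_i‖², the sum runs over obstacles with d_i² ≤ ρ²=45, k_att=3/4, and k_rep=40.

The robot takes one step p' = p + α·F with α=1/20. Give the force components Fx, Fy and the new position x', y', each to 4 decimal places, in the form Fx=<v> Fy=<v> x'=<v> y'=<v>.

F_att = 3/4·(g−p) = 3/4·(8,13) = (6.0000,9.7500)
o1: d²=8 ≤ ρ²=45; F_rep = 40·(2,-2)/8² = (1.2500,-1.2500)
o2: d²=72 > ρ²=45 → inactive
o3: d²=40 ≤ ρ²=45; F_rep = 40·(2,6)/40² = (0.0500,0.1500)
o4: d²=2 ≤ ρ²=45; F_rep = 40·(1,-1)/2² = (10.0000,-10.0000)
F = F_att + ΣF_rep = (17.3000,-1.3500)
p' = p + 1/20·F = (0.8650,-4.0675)

Fx=17.3000 Fy=-1.3500 x'=0.8650 y'=-4.0675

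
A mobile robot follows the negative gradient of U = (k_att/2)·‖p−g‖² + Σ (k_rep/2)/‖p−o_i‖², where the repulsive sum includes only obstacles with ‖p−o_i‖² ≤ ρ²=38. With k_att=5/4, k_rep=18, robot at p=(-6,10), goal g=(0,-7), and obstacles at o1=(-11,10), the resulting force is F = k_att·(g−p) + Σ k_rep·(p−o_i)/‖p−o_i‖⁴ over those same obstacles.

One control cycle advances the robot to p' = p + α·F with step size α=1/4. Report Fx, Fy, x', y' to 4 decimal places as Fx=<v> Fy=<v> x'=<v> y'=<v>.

Fx=7.6440 Fy=-21.2500 x'=-4.0890 y'=4.6875

F_att = 5/4·(g−p) = 5/4·(6,-17) = (7.5000,-21.2500)
o1: d²=25 ≤ ρ²=38; F_rep = 18·(5,0)/25² = (0.1440,0.0000)
F = F_att + ΣF_rep = (7.6440,-21.2500)
p' = p + 1/4·F = (-4.0890,4.6875)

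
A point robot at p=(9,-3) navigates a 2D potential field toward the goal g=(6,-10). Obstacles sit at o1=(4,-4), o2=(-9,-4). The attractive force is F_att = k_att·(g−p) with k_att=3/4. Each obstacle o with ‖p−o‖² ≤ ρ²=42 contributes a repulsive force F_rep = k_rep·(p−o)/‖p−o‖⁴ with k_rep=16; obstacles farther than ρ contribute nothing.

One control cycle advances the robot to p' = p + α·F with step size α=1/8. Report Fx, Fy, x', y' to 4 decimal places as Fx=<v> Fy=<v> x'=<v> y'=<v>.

Fx=-2.1317 Fy=-5.2263 x'=8.7335 y'=-3.6533

F_att = 3/4·(g−p) = 3/4·(-3,-7) = (-2.2500,-5.2500)
o1: d²=26 ≤ ρ²=42; F_rep = 16·(5,1)/26² = (0.1183,0.0237)
o2: d²=325 > ρ²=42 → inactive
F = F_att + ΣF_rep = (-2.1317,-5.2263)
p' = p + 1/8·F = (8.7335,-3.6533)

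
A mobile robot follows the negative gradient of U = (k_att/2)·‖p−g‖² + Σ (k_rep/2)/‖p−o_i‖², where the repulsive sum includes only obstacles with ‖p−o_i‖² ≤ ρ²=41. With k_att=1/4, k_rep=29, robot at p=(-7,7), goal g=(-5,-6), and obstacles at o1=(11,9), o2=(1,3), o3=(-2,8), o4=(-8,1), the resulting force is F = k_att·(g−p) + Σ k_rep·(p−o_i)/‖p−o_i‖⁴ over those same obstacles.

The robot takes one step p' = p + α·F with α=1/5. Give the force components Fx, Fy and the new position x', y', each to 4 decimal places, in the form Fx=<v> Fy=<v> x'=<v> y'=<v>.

F_att = 1/4·(g−p) = 1/4·(2,-13) = (0.5000,-3.2500)
o1: d²=328 > ρ²=41 → inactive
o2: d²=80 > ρ²=41 → inactive
o3: d²=26 ≤ ρ²=41; F_rep = 29·(-5,-1)/26² = (-0.2145,-0.0429)
o4: d²=37 ≤ ρ²=41; F_rep = 29·(1,6)/37² = (0.0212,0.1271)
F = F_att + ΣF_rep = (0.3067,-3.1658)
p' = p + 1/5·F = (-6.9387,6.3668)

Fx=0.3067 Fy=-3.1658 x'=-6.9387 y'=6.3668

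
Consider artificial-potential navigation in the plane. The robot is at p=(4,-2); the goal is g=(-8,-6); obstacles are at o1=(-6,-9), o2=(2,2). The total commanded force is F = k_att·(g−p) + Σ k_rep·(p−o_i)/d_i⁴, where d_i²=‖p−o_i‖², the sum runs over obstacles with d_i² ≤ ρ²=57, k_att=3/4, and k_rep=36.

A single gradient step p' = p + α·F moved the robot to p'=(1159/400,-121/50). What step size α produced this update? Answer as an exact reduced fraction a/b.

α = 1/8

F_att = 3/4·(g−p) = 3/4·(-12,-4) = (-9.0000,-3.0000)
o1: d²=149 > ρ²=57 → inactive
o2: d²=20 ≤ ρ²=57; F_rep = 36·(2,-4)/20² = (0.1800,-0.3600)
F = F_att + ΣF_rep = (-8.8200,-3.3600)
Δp = p'−p = (-1.1025,-0.4200); α = Δx/Fx = (-441/400) / (-441/50) = 1/8
check: Δy/Fy = (-21/50) / (-84/25) = 1/8 ✓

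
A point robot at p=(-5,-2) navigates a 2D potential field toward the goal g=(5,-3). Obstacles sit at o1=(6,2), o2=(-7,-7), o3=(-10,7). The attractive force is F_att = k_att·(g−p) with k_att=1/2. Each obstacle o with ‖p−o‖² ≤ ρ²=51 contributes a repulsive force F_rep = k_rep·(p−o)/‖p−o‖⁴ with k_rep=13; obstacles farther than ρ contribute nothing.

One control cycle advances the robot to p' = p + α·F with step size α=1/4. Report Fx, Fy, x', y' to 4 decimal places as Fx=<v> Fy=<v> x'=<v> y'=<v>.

Fx=5.0309 Fy=-0.4227 x'=-3.7423 y'=-2.1057

F_att = 1/2·(g−p) = 1/2·(10,-1) = (5.0000,-0.5000)
o1: d²=137 > ρ²=51 → inactive
o2: d²=29 ≤ ρ²=51; F_rep = 13·(2,5)/29² = (0.0309,0.0773)
o3: d²=106 > ρ²=51 → inactive
F = F_att + ΣF_rep = (5.0309,-0.4227)
p' = p + 1/4·F = (-3.7423,-2.1057)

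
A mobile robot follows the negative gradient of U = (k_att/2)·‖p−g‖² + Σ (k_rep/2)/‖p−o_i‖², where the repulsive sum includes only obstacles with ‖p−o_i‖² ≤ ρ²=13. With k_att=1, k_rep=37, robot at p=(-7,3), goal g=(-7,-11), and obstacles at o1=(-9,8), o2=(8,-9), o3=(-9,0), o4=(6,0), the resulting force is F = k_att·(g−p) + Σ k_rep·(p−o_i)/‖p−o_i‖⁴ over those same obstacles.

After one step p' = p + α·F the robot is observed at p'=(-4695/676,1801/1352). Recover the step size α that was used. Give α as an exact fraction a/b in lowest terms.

α = 1/8

F_att = 1·(g−p) = 1·(0,-14) = (0.0000,-14.0000)
o1: d²=29 > ρ²=13 → inactive
o2: d²=369 > ρ²=13 → inactive
o3: d²=13 ≤ ρ²=13; F_rep = 37·(2,3)/13² = (0.4379,0.6568)
o4: d²=178 > ρ²=13 → inactive
F = F_att + ΣF_rep = (0.4379,-13.3432)
Δp = p'−p = (0.0547,-1.6679); α = Δx/Fx = (37/676) / (74/169) = 1/8
check: Δy/Fy = (-2255/1352) / (-2255/169) = 1/8 ✓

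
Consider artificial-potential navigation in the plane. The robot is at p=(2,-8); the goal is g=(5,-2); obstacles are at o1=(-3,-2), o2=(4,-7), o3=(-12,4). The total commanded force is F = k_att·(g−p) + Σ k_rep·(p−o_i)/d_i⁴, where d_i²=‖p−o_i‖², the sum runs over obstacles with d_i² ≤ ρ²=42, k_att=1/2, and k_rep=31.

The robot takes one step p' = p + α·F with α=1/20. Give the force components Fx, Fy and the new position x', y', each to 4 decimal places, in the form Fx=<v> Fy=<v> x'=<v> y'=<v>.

F_att = 1/2·(g−p) = 1/2·(3,6) = (1.5000,3.0000)
o1: d²=61 > ρ²=42 → inactive
o2: d²=5 ≤ ρ²=42; F_rep = 31·(-2,-1)/5² = (-2.4800,-1.2400)
o3: d²=340 > ρ²=42 → inactive
F = F_att + ΣF_rep = (-0.9800,1.7600)
p' = p + 1/20·F = (1.9510,-7.9120)

Fx=-0.9800 Fy=1.7600 x'=1.9510 y'=-7.9120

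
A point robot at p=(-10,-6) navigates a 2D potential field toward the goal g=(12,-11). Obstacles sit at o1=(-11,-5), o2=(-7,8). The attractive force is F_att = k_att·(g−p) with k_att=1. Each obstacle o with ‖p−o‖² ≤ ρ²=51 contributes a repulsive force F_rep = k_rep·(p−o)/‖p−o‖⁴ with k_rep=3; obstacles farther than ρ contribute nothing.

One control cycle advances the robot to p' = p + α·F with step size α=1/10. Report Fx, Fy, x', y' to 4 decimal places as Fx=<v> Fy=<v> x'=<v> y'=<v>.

F_att = 1·(g−p) = 1·(22,-5) = (22.0000,-5.0000)
o1: d²=2 ≤ ρ²=51; F_rep = 3·(1,-1)/2² = (0.7500,-0.7500)
o2: d²=205 > ρ²=51 → inactive
F = F_att + ΣF_rep = (22.7500,-5.7500)
p' = p + 1/10·F = (-7.7250,-6.5750)

Fx=22.7500 Fy=-5.7500 x'=-7.7250 y'=-6.5750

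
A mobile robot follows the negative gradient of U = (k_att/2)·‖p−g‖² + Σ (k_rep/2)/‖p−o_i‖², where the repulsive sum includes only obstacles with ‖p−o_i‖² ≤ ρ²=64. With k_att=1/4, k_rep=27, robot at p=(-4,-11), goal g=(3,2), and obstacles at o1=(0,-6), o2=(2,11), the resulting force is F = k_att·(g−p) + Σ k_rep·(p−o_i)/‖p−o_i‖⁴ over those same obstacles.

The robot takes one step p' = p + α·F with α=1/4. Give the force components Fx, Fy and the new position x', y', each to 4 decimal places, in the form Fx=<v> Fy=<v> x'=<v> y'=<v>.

F_att = 1/4·(g−p) = 1/4·(7,13) = (1.7500,3.2500)
o1: d²=41 ≤ ρ²=64; F_rep = 27·(-4,-5)/41² = (-0.0642,-0.0803)
o2: d²=520 > ρ²=64 → inactive
F = F_att + ΣF_rep = (1.6858,3.1697)
p' = p + 1/4·F = (-3.5786,-10.2076)

Fx=1.6858 Fy=3.1697 x'=-3.5786 y'=-10.2076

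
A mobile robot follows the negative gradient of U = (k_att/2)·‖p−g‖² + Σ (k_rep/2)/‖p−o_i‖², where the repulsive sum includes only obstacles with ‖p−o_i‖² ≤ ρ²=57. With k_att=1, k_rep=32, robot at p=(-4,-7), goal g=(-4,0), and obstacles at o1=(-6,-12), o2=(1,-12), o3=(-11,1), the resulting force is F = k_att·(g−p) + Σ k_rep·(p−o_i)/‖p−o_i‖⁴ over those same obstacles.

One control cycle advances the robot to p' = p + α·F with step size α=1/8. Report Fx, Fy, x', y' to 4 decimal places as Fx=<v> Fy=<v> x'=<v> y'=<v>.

F_att = 1·(g−p) = 1·(0,7) = (0.0000,7.0000)
o1: d²=29 ≤ ρ²=57; F_rep = 32·(2,5)/29² = (0.0761,0.1902)
o2: d²=50 ≤ ρ²=57; F_rep = 32·(-5,5)/50² = (-0.0640,0.0640)
o3: d²=113 > ρ²=57 → inactive
F = F_att + ΣF_rep = (0.0121,7.2542)
p' = p + 1/8·F = (-3.9985,-6.0932)

Fx=0.0121 Fy=7.2542 x'=-3.9985 y'=-6.0932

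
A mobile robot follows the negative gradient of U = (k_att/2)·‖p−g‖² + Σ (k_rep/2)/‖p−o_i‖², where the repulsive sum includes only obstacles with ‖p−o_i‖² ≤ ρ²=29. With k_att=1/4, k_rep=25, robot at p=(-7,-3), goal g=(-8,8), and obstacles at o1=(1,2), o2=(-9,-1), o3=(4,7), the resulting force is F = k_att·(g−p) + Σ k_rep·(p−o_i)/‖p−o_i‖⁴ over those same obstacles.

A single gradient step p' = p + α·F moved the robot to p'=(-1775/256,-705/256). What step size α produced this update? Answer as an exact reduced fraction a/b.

F_att = 1/4·(g−p) = 1/4·(-1,11) = (-0.2500,2.7500)
o1: d²=89 > ρ²=29 → inactive
o2: d²=8 ≤ ρ²=29; F_rep = 25·(2,-2)/8² = (0.7812,-0.7812)
o3: d²=221 > ρ²=29 → inactive
F = F_att + ΣF_rep = (0.5312,1.9688)
Δp = p'−p = (0.0664,0.2461); α = Δx/Fx = (17/256) / (17/32) = 1/8
check: Δy/Fy = (63/256) / (63/32) = 1/8 ✓

α = 1/8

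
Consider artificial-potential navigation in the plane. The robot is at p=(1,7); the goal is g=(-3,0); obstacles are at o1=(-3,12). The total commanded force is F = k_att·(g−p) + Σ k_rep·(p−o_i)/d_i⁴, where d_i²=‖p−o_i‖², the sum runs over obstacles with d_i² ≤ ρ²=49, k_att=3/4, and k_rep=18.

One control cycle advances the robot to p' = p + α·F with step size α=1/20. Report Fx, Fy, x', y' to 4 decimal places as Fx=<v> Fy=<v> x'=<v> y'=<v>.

Fx=-2.9572 Fy=-5.3035 x'=0.8521 y'=6.7348

F_att = 3/4·(g−p) = 3/4·(-4,-7) = (-3.0000,-5.2500)
o1: d²=41 ≤ ρ²=49; F_rep = 18·(4,-5)/41² = (0.0428,-0.0535)
F = F_att + ΣF_rep = (-2.9572,-5.3035)
p' = p + 1/20·F = (0.8521,6.7348)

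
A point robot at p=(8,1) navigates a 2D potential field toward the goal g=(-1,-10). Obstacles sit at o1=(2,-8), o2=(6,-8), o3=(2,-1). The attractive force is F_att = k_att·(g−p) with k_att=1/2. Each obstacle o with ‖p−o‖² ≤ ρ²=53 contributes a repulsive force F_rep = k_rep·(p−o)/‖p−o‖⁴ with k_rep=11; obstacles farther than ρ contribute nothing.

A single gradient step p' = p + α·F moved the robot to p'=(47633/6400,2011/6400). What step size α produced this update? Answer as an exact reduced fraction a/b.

F_att = 1/2·(g−p) = 1/2·(-9,-11) = (-4.5000,-5.5000)
o1: d²=117 > ρ²=53 → inactive
o2: d²=85 > ρ²=53 → inactive
o3: d²=40 ≤ ρ²=53; F_rep = 11·(6,2)/40² = (0.0413,0.0138)
F = F_att + ΣF_rep = (-4.4588,-5.4863)
Δp = p'−p = (-0.5573,-0.6858); α = Δx/Fx = (-3567/6400) / (-3567/800) = 1/8
check: Δy/Fy = (-4389/6400) / (-4389/800) = 1/8 ✓

α = 1/8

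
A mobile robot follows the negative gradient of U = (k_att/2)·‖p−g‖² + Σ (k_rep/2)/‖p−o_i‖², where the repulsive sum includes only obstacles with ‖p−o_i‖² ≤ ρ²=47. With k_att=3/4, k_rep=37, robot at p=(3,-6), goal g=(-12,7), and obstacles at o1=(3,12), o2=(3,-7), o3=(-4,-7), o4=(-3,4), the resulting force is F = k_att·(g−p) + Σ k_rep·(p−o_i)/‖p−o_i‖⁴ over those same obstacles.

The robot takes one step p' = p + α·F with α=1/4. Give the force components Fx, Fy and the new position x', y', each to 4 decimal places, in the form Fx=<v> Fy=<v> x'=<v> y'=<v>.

Fx=-11.2500 Fy=46.7500 x'=0.1875 y'=5.6875

F_att = 3/4·(g−p) = 3/4·(-15,13) = (-11.2500,9.7500)
o1: d²=324 > ρ²=47 → inactive
o2: d²=1 ≤ ρ²=47; F_rep = 37·(0,1)/1² = (0.0000,37.0000)
o3: d²=50 > ρ²=47 → inactive
o4: d²=136 > ρ²=47 → inactive
F = F_att + ΣF_rep = (-11.2500,46.7500)
p' = p + 1/4·F = (0.1875,5.6875)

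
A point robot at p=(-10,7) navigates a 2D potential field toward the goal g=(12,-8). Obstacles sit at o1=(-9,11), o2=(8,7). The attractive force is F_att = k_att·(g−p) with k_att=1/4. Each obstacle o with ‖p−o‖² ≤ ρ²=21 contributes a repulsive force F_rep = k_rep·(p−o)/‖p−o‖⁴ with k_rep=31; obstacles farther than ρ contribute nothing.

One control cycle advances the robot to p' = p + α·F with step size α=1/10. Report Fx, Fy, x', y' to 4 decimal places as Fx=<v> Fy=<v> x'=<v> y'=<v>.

Fx=5.3927 Fy=-4.1791 x'=-9.4607 y'=6.5821

F_att = 1/4·(g−p) = 1/4·(22,-15) = (5.5000,-3.7500)
o1: d²=17 ≤ ρ²=21; F_rep = 31·(-1,-4)/17² = (-0.1073,-0.4291)
o2: d²=324 > ρ²=21 → inactive
F = F_att + ΣF_rep = (5.3927,-4.1791)
p' = p + 1/10·F = (-9.4607,6.5821)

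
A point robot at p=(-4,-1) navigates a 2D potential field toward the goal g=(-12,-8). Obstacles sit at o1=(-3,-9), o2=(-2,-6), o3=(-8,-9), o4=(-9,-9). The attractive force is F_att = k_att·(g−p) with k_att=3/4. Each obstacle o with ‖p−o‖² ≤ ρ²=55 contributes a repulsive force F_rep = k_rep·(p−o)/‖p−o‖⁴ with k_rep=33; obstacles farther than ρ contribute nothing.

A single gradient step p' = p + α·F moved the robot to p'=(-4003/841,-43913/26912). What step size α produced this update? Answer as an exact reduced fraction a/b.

F_att = 3/4·(g−p) = 3/4·(-8,-7) = (-6.0000,-5.2500)
o1: d²=65 > ρ²=55 → inactive
o2: d²=29 ≤ ρ²=55; F_rep = 33·(-2,5)/29² = (-0.0785,0.1962)
o3: d²=80 > ρ²=55 → inactive
o4: d²=89 > ρ²=55 → inactive
F = F_att + ΣF_rep = (-6.0785,-5.0538)
Δp = p'−p = (-0.7598,-0.6317); α = Δx/Fx = (-639/841) / (-5112/841) = 1/8
check: Δy/Fy = (-17001/26912) / (-17001/3364) = 1/8 ✓

α = 1/8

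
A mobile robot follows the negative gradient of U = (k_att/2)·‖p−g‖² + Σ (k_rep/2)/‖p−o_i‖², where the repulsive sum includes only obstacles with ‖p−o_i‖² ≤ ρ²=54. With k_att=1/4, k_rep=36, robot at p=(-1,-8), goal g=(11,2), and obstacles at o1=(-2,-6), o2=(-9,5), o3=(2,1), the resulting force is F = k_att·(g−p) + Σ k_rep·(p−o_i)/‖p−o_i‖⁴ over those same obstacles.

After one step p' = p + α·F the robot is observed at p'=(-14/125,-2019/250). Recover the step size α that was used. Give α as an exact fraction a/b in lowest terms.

α = 1/5

F_att = 1/4·(g−p) = 1/4·(12,10) = (3.0000,2.5000)
o1: d²=5 ≤ ρ²=54; F_rep = 36·(1,-2)/5² = (1.4400,-2.8800)
o2: d²=233 > ρ²=54 → inactive
o3: d²=90 > ρ²=54 → inactive
F = F_att + ΣF_rep = (4.4400,-0.3800)
Δp = p'−p = (0.8880,-0.0760); α = Δx/Fx = (111/125) / (111/25) = 1/5
check: Δy/Fy = (-19/250) / (-19/50) = 1/5 ✓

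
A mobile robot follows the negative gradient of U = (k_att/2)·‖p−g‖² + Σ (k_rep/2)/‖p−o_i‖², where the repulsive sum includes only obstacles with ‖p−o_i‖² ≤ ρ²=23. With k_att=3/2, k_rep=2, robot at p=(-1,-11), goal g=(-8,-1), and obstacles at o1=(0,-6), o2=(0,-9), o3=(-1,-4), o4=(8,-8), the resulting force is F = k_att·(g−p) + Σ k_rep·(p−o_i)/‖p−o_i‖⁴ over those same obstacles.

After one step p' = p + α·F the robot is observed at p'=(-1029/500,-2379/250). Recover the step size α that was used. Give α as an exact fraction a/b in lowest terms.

F_att = 3/2·(g−p) = 3/2·(-7,10) = (-10.5000,15.0000)
o1: d²=26 > ρ²=23 → inactive
o2: d²=5 ≤ ρ²=23; F_rep = 2·(-1,-2)/5² = (-0.0800,-0.1600)
o3: d²=49 > ρ²=23 → inactive
o4: d²=90 > ρ²=23 → inactive
F = F_att + ΣF_rep = (-10.5800,14.8400)
Δp = p'−p = (-1.0580,1.4840); α = Δx/Fx = (-529/500) / (-529/50) = 1/10
check: Δy/Fy = (371/250) / (371/25) = 1/10 ✓

α = 1/10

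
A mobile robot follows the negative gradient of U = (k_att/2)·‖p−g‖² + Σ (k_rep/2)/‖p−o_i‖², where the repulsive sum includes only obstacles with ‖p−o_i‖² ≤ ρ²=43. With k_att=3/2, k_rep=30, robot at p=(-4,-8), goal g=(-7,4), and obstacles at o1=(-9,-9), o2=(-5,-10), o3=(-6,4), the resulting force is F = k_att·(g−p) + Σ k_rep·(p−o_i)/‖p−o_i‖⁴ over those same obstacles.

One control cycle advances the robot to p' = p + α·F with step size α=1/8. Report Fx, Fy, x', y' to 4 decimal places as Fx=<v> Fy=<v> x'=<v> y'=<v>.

F_att = 3/2·(g−p) = 3/2·(-3,12) = (-4.5000,18.0000)
o1: d²=26 ≤ ρ²=43; F_rep = 30·(5,1)/26² = (0.2219,0.0444)
o2: d²=5 ≤ ρ²=43; F_rep = 30·(1,2)/5² = (1.2000,2.4000)
o3: d²=148 > ρ²=43 → inactive
F = F_att + ΣF_rep = (-3.0781,20.4444)
p' = p + 1/8·F = (-4.3848,-5.4445)

Fx=-3.0781 Fy=20.4444 x'=-4.3848 y'=-5.4445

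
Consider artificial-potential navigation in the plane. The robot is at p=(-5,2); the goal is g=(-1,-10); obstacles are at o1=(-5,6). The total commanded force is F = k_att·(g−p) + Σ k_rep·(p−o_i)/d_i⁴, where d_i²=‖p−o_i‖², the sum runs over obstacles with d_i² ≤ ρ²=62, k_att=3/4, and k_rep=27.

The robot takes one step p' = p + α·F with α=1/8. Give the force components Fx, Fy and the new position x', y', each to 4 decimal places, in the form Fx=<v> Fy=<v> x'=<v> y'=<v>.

F_att = 3/4·(g−p) = 3/4·(4,-12) = (3.0000,-9.0000)
o1: d²=16 ≤ ρ²=62; F_rep = 27·(0,-4)/16² = (0.0000,-0.4219)
F = F_att + ΣF_rep = (3.0000,-9.4219)
p' = p + 1/8·F = (-4.6250,0.8223)

Fx=3.0000 Fy=-9.4219 x'=-4.6250 y'=0.8223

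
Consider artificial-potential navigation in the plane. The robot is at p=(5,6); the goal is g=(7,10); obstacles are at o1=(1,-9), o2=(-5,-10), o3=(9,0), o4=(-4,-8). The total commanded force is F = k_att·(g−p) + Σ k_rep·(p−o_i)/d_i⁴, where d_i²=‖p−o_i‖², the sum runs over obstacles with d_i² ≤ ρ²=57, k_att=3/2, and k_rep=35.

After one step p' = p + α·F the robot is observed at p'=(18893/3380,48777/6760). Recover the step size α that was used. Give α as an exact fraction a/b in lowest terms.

α = 1/5

F_att = 3/2·(g−p) = 3/2·(2,4) = (3.0000,6.0000)
o1: d²=241 > ρ²=57 → inactive
o2: d²=356 > ρ²=57 → inactive
o3: d²=52 ≤ ρ²=57; F_rep = 35·(-4,6)/52² = (-0.0518,0.0777)
o4: d²=277 > ρ²=57 → inactive
F = F_att + ΣF_rep = (2.9482,6.0777)
Δp = p'−p = (0.5896,1.2155); α = Δx/Fx = (1993/3380) / (1993/676) = 1/5
check: Δy/Fy = (8217/6760) / (8217/1352) = 1/5 ✓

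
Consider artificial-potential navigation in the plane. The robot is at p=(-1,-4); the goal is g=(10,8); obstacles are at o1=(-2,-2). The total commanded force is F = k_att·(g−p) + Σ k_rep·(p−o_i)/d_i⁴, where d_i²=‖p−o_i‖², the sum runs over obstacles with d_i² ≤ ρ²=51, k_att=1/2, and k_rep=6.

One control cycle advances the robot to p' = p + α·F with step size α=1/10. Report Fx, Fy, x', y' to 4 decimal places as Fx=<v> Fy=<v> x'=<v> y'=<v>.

F_att = 1/2·(g−p) = 1/2·(11,12) = (5.5000,6.0000)
o1: d²=5 ≤ ρ²=51; F_rep = 6·(1,-2)/5² = (0.2400,-0.4800)
F = F_att + ΣF_rep = (5.7400,5.5200)
p' = p + 1/10·F = (-0.4260,-3.4480)

Fx=5.7400 Fy=5.5200 x'=-0.4260 y'=-3.4480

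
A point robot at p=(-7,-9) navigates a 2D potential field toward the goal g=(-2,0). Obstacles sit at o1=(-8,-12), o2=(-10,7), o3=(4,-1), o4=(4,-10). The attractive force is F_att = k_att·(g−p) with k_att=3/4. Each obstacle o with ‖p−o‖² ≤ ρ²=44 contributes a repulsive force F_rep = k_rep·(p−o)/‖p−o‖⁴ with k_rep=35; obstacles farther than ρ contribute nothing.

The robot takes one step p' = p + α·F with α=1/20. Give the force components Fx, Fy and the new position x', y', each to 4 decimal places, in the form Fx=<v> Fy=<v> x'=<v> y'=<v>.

F_att = 3/4·(g−p) = 3/4·(5,9) = (3.7500,6.7500)
o1: d²=10 ≤ ρ²=44; F_rep = 35·(1,3)/10² = (0.3500,1.0500)
o2: d²=265 > ρ²=44 → inactive
o3: d²=185 > ρ²=44 → inactive
o4: d²=122 > ρ²=44 → inactive
F = F_att + ΣF_rep = (4.1000,7.8000)
p' = p + 1/20·F = (-6.7950,-8.6100)

Fx=4.1000 Fy=7.8000 x'=-6.7950 y'=-8.6100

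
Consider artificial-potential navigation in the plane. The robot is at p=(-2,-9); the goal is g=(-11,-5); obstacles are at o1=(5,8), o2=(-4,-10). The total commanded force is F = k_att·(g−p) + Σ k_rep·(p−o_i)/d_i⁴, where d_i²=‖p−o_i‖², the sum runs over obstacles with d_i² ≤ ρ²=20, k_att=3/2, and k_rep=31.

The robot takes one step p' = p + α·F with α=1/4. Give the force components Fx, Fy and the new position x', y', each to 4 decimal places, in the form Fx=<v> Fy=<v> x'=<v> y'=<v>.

Fx=-11.0200 Fy=7.2400 x'=-4.7550 y'=-7.1900

F_att = 3/2·(g−p) = 3/2·(-9,4) = (-13.5000,6.0000)
o1: d²=338 > ρ²=20 → inactive
o2: d²=5 ≤ ρ²=20; F_rep = 31·(2,1)/5² = (2.4800,1.2400)
F = F_att + ΣF_rep = (-11.0200,7.2400)
p' = p + 1/4·F = (-4.7550,-7.1900)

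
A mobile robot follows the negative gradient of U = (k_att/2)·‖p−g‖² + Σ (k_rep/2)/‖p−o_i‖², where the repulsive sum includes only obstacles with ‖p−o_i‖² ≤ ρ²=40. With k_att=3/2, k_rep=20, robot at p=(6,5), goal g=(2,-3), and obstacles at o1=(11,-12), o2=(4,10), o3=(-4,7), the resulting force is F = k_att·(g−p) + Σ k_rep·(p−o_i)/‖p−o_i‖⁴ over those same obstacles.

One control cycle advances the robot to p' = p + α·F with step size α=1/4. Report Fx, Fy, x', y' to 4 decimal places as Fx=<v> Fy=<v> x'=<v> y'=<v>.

Fx=-5.9524 Fy=-12.1189 x'=4.5119 y'=1.9703

F_att = 3/2·(g−p) = 3/2·(-4,-8) = (-6.0000,-12.0000)
o1: d²=314 > ρ²=40 → inactive
o2: d²=29 ≤ ρ²=40; F_rep = 20·(2,-5)/29² = (0.0476,-0.1189)
o3: d²=104 > ρ²=40 → inactive
F = F_att + ΣF_rep = (-5.9524,-12.1189)
p' = p + 1/4·F = (4.5119,1.9703)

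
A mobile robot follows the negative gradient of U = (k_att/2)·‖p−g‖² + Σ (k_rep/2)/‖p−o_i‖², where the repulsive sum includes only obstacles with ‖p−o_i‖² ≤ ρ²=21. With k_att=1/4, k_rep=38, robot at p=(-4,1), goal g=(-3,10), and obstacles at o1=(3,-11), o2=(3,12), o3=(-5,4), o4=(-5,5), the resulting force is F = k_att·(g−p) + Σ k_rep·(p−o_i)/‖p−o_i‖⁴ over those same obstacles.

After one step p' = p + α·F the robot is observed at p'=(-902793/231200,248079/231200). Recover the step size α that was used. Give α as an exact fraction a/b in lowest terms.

α = 1/8

F_att = 1/4·(g−p) = 1/4·(1,9) = (0.2500,2.2500)
o1: d²=193 > ρ²=21 → inactive
o2: d²=170 > ρ²=21 → inactive
o3: d²=10 ≤ ρ²=21; F_rep = 38·(1,-3)/10² = (0.3800,-1.1400)
o4: d²=17 ≤ ρ²=21; F_rep = 38·(1,-4)/17² = (0.1315,-0.5260)
F = F_att + ΣF_rep = (0.7615,0.5840)
Δp = p'−p = (0.0952,0.0730); α = Δx/Fx = (22007/231200) / (22007/28900) = 1/8
check: Δy/Fy = (16879/231200) / (16879/28900) = 1/8 ✓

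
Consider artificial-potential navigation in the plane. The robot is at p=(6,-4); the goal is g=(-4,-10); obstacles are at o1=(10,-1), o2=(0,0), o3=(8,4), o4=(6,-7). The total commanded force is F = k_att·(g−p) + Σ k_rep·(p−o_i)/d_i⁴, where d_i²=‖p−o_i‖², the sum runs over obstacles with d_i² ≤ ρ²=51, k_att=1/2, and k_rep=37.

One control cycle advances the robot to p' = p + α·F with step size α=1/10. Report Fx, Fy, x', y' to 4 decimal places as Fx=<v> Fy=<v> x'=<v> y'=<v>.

Fx=-5.2368 Fy=-1.8072 x'=5.4763 y'=-4.1807

F_att = 1/2·(g−p) = 1/2·(-10,-6) = (-5.0000,-3.0000)
o1: d²=25 ≤ ρ²=51; F_rep = 37·(-4,-3)/25² = (-0.2368,-0.1776)
o2: d²=52 > ρ²=51 → inactive
o3: d²=68 > ρ²=51 → inactive
o4: d²=9 ≤ ρ²=51; F_rep = 37·(0,3)/9² = (0.0000,1.3704)
F = F_att + ΣF_rep = (-5.2368,-1.8072)
p' = p + 1/10·F = (5.4763,-4.1807)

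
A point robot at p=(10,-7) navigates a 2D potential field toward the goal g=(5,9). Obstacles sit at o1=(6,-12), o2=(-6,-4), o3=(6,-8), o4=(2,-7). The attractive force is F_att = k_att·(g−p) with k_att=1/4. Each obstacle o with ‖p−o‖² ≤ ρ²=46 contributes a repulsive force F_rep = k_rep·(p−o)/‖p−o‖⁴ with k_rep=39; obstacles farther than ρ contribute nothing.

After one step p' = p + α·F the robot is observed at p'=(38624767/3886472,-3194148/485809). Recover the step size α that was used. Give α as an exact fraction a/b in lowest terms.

α = 1/10

F_att = 1/4·(g−p) = 1/4·(-5,16) = (-1.2500,4.0000)
o1: d²=41 ≤ ρ²=46; F_rep = 39·(4,5)/41² = (0.0928,0.1160)
o2: d²=265 > ρ²=46 → inactive
o3: d²=17 ≤ ρ²=46; F_rep = 39·(4,1)/17² = (0.5398,0.1349)
o4: d²=64 > ρ²=46 → inactive
F = F_att + ΣF_rep = (-0.6174,4.2510)
Δp = p'−p = (-0.0617,0.4251); α = Δx/Fx = (-239953/3886472) / (-1199765/1943236) = 1/10
check: Δy/Fy = (206515/485809) / (2065150/485809) = 1/10 ✓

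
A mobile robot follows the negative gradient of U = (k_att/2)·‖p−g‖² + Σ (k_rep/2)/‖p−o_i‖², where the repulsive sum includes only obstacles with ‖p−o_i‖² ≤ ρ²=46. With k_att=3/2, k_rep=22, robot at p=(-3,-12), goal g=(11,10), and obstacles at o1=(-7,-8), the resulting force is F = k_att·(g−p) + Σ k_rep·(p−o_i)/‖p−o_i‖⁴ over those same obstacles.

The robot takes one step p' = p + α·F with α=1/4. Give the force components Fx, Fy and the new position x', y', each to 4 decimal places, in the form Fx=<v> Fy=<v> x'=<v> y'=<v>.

Fx=21.0859 Fy=32.9141 x'=2.2715 y'=-3.7715

F_att = 3/2·(g−p) = 3/2·(14,22) = (21.0000,33.0000)
o1: d²=32 ≤ ρ²=46; F_rep = 22·(4,-4)/32² = (0.0859,-0.0859)
F = F_att + ΣF_rep = (21.0859,32.9141)
p' = p + 1/4·F = (2.2715,-3.7715)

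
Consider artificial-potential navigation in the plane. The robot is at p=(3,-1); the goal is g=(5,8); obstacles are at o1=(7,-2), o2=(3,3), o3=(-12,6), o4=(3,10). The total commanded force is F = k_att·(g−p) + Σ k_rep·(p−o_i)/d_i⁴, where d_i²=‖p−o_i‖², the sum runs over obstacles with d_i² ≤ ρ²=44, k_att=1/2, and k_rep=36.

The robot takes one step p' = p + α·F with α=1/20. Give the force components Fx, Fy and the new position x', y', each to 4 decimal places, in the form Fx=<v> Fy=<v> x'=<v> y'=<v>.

F_att = 1/2·(g−p) = 1/2·(2,9) = (1.0000,4.5000)
o1: d²=17 ≤ ρ²=44; F_rep = 36·(-4,1)/17² = (-0.4983,0.1246)
o2: d²=16 ≤ ρ²=44; F_rep = 36·(0,-4)/16² = (0.0000,-0.5625)
o3: d²=274 > ρ²=44 → inactive
o4: d²=121 > ρ²=44 → inactive
F = F_att + ΣF_rep = (0.5017,4.0621)
p' = p + 1/20·F = (3.0251,-0.7969)

Fx=0.5017 Fy=4.0621 x'=3.0251 y'=-0.7969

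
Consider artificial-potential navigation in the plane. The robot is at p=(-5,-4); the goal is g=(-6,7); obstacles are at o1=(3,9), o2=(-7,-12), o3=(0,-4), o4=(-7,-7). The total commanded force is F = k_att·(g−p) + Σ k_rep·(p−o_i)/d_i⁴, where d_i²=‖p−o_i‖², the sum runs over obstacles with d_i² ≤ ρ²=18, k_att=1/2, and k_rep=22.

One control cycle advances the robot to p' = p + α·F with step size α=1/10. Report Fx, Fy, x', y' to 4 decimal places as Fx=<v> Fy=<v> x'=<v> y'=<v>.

F_att = 1/2·(g−p) = 1/2·(-1,11) = (-0.5000,5.5000)
o1: d²=233 > ρ²=18 → inactive
o2: d²=68 > ρ²=18 → inactive
o3: d²=25 > ρ²=18 → inactive
o4: d²=13 ≤ ρ²=18; F_rep = 22·(2,3)/13² = (0.2604,0.3905)
F = F_att + ΣF_rep = (-0.2396,5.8905)
p' = p + 1/10·F = (-5.0240,-3.4109)

Fx=-0.2396 Fy=5.8905 x'=-5.0240 y'=-3.4109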